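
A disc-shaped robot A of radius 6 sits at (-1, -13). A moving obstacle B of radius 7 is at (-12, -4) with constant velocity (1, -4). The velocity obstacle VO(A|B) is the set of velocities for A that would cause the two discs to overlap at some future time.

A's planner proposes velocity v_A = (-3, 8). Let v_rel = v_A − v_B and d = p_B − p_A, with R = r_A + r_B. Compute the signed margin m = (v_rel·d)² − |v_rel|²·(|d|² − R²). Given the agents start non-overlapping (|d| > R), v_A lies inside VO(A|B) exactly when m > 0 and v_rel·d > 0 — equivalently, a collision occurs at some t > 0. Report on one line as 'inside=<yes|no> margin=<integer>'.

d = (-11, 9),  |d|² = 202;  R = 6+7 = 13,  c = 202−13² = 33
v_rel = (-4, 12),  |v_rel|² = 160;  v_rel·d = (-4)·(-11) + (12)·(9) = 152
160·t² − 304·t + 33 = 0  ⇒  m = 152² − 160·33 = 17824
m = 17824 > 0,  v_rel·d = 152 > 0  ⇒  inside

inside=yes margin=17824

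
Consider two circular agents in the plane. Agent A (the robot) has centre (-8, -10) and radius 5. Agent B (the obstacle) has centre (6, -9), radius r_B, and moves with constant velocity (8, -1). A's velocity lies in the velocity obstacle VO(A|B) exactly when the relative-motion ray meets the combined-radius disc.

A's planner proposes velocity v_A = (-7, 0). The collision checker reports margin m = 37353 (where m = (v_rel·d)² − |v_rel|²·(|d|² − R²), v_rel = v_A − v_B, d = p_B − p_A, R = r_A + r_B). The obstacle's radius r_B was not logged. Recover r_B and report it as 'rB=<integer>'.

m = 37353
d = (14, 1);  v_rel = (-15, 1),  |v_rel|² = 226
v_rel×d = (-15)·(1) − (1)·(14) = -29
since m = R²·226 − (-29)²:  R² = (841 + 37353) / 226 = 169
R = √169 = 13  ⇒  r_B = 13 − 5 = 8

rB=8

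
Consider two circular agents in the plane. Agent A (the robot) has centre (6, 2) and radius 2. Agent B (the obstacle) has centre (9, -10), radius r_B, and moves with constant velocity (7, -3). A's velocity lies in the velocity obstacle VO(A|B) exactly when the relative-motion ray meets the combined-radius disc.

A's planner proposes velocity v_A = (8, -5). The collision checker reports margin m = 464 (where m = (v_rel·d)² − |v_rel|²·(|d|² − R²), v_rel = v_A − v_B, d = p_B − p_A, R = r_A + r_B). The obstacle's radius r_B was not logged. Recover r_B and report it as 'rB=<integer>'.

m = 464
d = (3, -12);  v_rel = (1, -2),  |v_rel|² = 5
v_rel×d = (1)·(-12) − (-2)·(3) = -6
since m = R²·5 − (-6)²:  R² = (36 + 464) / 5 = 100
R = √100 = 10  ⇒  r_B = 10 − 2 = 8

rB=8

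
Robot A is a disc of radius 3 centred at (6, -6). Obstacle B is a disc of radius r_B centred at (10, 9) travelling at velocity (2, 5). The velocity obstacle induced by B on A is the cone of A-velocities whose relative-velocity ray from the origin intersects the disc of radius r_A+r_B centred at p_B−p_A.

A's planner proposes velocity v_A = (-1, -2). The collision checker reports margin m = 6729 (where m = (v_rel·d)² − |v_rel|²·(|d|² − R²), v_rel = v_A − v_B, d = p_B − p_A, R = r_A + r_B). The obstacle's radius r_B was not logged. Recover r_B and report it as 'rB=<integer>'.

m = 6729
d = (4, 15);  v_rel = (-3, -7),  |v_rel|² = 58
v_rel×d = (-3)·(15) − (-7)·(4) = -17
since m = R²·58 − (-17)²:  R² = (289 + 6729) / 58 = 121
R = √121 = 11  ⇒  r_B = 11 − 3 = 8

rB=8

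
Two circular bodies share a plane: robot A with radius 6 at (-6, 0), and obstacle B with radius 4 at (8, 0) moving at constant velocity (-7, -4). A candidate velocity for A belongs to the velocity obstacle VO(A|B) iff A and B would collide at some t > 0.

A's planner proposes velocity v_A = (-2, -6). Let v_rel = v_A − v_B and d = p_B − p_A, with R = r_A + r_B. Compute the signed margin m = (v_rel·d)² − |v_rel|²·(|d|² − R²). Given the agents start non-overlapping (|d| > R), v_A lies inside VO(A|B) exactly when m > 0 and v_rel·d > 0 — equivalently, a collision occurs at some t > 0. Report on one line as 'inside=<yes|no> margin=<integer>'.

d = (14, 0),  |d|² = 196;  R = 6+4 = 10,  c = 196−10² = 96
v_rel = (5, -2),  |v_rel|² = 29;  v_rel·d = (5)·(14) + (-2)·(0) = 70
29·t² − 140·t + 96 = 0  ⇒  m = 70² − 29·96 = 2116
m = 2116 > 0,  v_rel·d = 70 > 0  ⇒  inside

inside=yes margin=2116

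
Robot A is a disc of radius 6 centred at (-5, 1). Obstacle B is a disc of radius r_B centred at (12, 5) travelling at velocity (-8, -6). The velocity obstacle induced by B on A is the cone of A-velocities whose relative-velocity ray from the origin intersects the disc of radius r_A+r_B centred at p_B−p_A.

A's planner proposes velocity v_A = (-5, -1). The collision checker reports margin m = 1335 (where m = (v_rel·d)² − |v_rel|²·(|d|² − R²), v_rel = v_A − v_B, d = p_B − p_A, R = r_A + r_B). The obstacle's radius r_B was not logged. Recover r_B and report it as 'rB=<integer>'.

m = 1335
d = (17, 4);  v_rel = (3, 5),  |v_rel|² = 34
v_rel×d = (3)·(4) − (5)·(17) = -73
since m = R²·34 − (-73)²:  R² = (5329 + 1335) / 34 = 196
R = √196 = 14  ⇒  r_B = 14 − 6 = 8

rB=8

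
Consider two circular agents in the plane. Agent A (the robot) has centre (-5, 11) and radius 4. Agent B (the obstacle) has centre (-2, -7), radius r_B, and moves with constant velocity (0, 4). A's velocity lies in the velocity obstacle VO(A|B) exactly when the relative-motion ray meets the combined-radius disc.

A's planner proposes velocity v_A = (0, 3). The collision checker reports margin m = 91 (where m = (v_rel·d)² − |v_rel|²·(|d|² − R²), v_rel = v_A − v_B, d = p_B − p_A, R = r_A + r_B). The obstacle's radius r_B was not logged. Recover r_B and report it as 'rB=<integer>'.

m = 91
d = (3, -18);  v_rel = (0, -1),  |v_rel|² = 1
v_rel×d = (0)·(-18) − (-1)·(3) = 3
since m = R²·1 − 3²:  R² = (9 + 91) / 1 = 100
R = √100 = 10  ⇒  r_B = 10 − 4 = 6

rB=6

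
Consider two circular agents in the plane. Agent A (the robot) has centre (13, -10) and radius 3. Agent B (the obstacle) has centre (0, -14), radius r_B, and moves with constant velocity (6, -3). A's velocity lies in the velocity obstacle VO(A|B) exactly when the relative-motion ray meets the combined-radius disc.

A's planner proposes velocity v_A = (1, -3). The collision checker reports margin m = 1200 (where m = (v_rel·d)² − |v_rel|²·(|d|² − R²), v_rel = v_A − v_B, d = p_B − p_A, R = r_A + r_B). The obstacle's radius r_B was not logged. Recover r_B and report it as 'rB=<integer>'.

m = 1200
d = (-13, -4);  v_rel = (-5, 0),  |v_rel|² = 25
v_rel×d = (-5)·(-4) − (0)·(-13) = 20
since m = R²·25 − 20²:  R² = (400 + 1200) / 25 = 64
R = √64 = 8  ⇒  r_B = 8 − 3 = 5

rB=5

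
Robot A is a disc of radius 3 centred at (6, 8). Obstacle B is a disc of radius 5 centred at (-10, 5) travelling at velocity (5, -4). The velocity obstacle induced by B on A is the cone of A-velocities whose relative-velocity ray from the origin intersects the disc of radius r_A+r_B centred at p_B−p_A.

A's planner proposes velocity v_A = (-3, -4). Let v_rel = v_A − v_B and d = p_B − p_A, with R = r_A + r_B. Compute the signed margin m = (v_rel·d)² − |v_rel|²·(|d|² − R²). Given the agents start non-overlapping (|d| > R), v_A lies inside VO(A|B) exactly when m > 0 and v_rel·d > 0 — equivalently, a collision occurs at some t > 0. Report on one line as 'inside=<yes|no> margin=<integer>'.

d = (-16, -3),  |d|² = 265;  R = 3+5 = 8,  c = 265−8² = 201
v_rel = (-8, 0),  |v_rel|² = 64;  v_rel·d = (-8)·(-16) + (0)·(-3) = 128
64·t² − 256·t + 201 = 0  ⇒  m = 128² − 64·201 = 3520
m = 3520 > 0,  v_rel·d = 128 > 0  ⇒  inside

inside=yes margin=3520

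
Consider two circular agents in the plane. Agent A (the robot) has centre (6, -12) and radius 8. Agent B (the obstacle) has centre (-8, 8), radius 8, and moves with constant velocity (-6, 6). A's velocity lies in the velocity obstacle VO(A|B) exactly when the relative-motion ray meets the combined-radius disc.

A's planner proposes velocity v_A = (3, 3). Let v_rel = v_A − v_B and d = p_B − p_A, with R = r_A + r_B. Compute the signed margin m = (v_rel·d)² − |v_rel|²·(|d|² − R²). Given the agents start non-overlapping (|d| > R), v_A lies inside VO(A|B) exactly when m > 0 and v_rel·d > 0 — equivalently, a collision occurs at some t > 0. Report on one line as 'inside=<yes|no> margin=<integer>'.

d = (-14, 20),  |d|² = 596;  R = 8+8 = 16,  c = 596−16² = 340
v_rel = (9, -3),  |v_rel|² = 90;  v_rel·d = (9)·(-14) + (-3)·(20) = -186
90·t² + 372·t + 340 = 0  ⇒  m = (-186)² − 90·340 = 3996
m = 3996 > 0,  v_rel·d = -186 < 0  ⇒  outside

inside=no margin=3996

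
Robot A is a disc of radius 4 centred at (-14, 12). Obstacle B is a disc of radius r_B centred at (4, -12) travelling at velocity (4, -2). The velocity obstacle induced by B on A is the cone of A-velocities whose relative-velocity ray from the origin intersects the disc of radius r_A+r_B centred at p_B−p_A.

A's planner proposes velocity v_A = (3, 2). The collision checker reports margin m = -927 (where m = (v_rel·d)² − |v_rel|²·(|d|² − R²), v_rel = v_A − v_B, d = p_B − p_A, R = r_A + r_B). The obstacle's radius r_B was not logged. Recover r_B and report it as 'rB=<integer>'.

m = -927
d = (18, -24);  v_rel = (-1, 4),  |v_rel|² = 17
v_rel×d = (-1)·(-24) − (4)·(18) = -48
since m = R²·17 − (-48)²:  R² = (2304 + -927) / 17 = 81
R = √81 = 9  ⇒  r_B = 9 − 4 = 5

rB=5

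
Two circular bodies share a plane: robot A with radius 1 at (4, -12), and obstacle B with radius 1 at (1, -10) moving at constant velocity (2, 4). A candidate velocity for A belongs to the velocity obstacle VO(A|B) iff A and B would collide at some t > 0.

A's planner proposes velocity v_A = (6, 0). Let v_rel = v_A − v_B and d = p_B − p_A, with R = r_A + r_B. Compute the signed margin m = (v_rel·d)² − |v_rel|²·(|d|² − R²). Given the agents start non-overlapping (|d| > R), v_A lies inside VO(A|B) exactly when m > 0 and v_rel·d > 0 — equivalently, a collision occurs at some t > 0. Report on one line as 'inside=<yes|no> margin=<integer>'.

d = (-3, 2),  |d|² = 13;  R = 1+1 = 2,  c = 13−2² = 9
v_rel = (4, -4),  |v_rel|² = 32;  v_rel·d = (4)·(-3) + (-4)·(2) = -20
32·t² + 40·t + 9 = 0  ⇒  m = (-20)² − 32·9 = 112
m = 112 > 0,  v_rel·d = -20 < 0  ⇒  outside

inside=no margin=112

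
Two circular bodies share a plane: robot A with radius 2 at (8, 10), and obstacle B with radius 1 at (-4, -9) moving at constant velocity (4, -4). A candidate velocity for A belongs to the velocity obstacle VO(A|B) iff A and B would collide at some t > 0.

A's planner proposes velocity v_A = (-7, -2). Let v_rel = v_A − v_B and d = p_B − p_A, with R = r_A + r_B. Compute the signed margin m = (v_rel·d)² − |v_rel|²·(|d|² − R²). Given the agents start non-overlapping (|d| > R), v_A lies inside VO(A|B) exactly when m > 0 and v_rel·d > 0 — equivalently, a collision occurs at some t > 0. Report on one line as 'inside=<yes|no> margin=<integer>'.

d = (-12, -19),  |d|² = 505;  R = 2+1 = 3,  c = 505−3² = 496
v_rel = (-11, 2),  |v_rel|² = 125;  v_rel·d = (-11)·(-12) + (2)·(-19) = 94
125·t² − 188·t + 496 = 0  ⇒  m = 94² − 125·496 = -53164
m = -53164 < 0,  v_rel·d = 94 > 0  ⇒  outside

inside=no margin=-53164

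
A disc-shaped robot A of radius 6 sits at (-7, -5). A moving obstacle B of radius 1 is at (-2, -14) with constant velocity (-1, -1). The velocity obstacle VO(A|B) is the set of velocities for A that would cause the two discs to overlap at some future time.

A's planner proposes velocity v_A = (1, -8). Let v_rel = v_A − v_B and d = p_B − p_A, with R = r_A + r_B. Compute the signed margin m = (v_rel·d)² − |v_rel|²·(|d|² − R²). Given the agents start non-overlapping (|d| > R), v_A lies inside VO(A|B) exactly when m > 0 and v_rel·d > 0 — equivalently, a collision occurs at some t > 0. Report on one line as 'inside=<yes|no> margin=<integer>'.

d = (5, -9),  |d|² = 106;  R = 6+1 = 7,  c = 106−7² = 57
v_rel = (2, -7),  |v_rel|² = 53;  v_rel·d = (2)·(5) + (-7)·(-9) = 73
53·t² − 146·t + 57 = 0  ⇒  m = 73² − 53·57 = 2308
m = 2308 > 0,  v_rel·d = 73 > 0  ⇒  inside

inside=yes margin=2308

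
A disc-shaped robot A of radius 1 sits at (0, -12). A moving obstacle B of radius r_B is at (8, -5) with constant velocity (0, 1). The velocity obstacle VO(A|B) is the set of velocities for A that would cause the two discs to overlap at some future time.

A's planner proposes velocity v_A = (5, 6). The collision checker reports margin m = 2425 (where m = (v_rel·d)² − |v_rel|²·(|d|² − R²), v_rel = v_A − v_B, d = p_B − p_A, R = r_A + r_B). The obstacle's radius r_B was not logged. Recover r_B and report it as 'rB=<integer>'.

m = 2425
d = (8, 7);  v_rel = (5, 5),  |v_rel|² = 50
v_rel×d = (5)·(7) − (5)·(8) = -5
since m = R²·50 − (-5)²:  R² = (25 + 2425) / 50 = 49
R = √49 = 7  ⇒  r_B = 7 − 1 = 6

rB=6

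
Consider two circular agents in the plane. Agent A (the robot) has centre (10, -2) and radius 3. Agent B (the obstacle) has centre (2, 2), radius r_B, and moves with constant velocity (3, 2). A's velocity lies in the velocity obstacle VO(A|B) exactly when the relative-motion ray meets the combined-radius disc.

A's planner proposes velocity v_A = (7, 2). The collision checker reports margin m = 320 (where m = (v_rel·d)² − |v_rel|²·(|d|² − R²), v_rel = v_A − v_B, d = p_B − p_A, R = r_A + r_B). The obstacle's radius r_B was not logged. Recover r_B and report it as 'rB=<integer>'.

m = 320
d = (-8, 4);  v_rel = (4, 0),  |v_rel|² = 16
v_rel×d = (4)·(4) − (0)·(-8) = 16
since m = R²·16 − 16²:  R² = (256 + 320) / 16 = 36
R = √36 = 6  ⇒  r_B = 6 − 3 = 3

rB=3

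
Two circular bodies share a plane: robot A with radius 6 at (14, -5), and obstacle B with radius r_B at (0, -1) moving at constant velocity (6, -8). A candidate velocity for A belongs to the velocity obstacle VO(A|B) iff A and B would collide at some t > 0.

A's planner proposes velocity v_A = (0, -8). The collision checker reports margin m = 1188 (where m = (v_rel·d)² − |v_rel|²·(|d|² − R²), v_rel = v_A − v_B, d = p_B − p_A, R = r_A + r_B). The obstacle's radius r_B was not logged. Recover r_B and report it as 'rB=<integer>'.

m = 1188
d = (-14, 4);  v_rel = (-6, 0),  |v_rel|² = 36
v_rel×d = (-6)·(4) − (0)·(-14) = -24
since m = R²·36 − (-24)²:  R² = (576 + 1188) / 36 = 49
R = √49 = 7  ⇒  r_B = 7 − 6 = 1

rB=1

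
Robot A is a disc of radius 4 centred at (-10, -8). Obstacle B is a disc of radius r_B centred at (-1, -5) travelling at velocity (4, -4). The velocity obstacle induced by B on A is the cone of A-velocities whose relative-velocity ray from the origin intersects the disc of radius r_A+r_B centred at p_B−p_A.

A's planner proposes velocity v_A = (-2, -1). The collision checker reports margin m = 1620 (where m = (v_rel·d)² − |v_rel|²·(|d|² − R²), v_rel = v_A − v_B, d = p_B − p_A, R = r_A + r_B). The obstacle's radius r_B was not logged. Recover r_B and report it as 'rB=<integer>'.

m = 1620
d = (9, 3);  v_rel = (-6, 3),  |v_rel|² = 45
v_rel×d = (-6)·(3) − (3)·(9) = -45
since m = R²·45 − (-45)²:  R² = (2025 + 1620) / 45 = 81
R = √81 = 9  ⇒  r_B = 9 − 4 = 5

rB=5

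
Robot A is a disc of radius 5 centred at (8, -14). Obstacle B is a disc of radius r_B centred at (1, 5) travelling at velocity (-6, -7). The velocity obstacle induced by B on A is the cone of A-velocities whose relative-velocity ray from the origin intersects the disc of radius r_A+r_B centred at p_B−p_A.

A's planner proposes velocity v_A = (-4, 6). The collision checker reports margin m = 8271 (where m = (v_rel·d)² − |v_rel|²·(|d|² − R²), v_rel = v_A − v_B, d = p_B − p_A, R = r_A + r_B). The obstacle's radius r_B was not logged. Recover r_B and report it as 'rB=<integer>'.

m = 8271
d = (-7, 19);  v_rel = (2, 13),  |v_rel|² = 173
v_rel×d = (2)·(19) − (13)·(-7) = 129
since m = R²·173 − 129²:  R² = (16641 + 8271) / 173 = 144
R = √144 = 12  ⇒  r_B = 12 − 5 = 7

rB=7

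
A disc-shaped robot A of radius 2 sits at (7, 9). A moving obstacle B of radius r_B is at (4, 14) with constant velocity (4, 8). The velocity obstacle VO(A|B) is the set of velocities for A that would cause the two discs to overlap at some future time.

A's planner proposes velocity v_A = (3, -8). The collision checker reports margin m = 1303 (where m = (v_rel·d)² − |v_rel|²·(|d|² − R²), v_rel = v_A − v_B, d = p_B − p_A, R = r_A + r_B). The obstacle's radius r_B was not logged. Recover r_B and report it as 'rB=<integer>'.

m = 1303
d = (-3, 5);  v_rel = (-1, -16),  |v_rel|² = 257
v_rel×d = (-1)·(5) − (-16)·(-3) = -53
since m = R²·257 − (-53)²:  R² = (2809 + 1303) / 257 = 16
R = √16 = 4  ⇒  r_B = 4 − 2 = 2

rB=2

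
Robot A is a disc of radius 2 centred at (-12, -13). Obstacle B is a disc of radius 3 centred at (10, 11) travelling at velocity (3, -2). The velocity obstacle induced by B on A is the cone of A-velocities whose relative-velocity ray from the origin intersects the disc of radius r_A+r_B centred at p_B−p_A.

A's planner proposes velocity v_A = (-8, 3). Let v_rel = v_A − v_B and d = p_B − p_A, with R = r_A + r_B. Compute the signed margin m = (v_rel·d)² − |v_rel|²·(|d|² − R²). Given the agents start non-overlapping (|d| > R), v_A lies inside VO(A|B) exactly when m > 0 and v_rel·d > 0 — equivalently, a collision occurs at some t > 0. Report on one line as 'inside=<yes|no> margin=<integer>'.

d = (22, 24),  |d|² = 1060;  R = 2+3 = 5,  c = 1060−5² = 1035
v_rel = (-11, 5),  |v_rel|² = 146;  v_rel·d = (-11)·(22) + (5)·(24) = -122
146·t² + 244·t + 1035 = 0  ⇒  m = (-122)² − 146·1035 = -136226
m = -136226 < 0,  v_rel·d = -122 < 0  ⇒  outside

inside=no margin=-136226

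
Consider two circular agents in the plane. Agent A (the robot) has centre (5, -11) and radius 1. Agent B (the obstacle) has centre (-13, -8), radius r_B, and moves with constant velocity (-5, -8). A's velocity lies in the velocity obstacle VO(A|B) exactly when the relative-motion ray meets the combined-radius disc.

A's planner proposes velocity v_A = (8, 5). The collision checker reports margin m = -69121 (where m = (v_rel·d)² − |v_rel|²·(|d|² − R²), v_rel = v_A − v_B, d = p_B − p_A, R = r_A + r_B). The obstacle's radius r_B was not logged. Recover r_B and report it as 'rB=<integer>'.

m = -69121
d = (-18, 3);  v_rel = (13, 13),  |v_rel|² = 338
v_rel×d = (13)·(3) − (13)·(-18) = 273
since m = R²·338 − 273²:  R² = (74529 + -69121) / 338 = 16
R = √16 = 4  ⇒  r_B = 4 − 1 = 3

rB=3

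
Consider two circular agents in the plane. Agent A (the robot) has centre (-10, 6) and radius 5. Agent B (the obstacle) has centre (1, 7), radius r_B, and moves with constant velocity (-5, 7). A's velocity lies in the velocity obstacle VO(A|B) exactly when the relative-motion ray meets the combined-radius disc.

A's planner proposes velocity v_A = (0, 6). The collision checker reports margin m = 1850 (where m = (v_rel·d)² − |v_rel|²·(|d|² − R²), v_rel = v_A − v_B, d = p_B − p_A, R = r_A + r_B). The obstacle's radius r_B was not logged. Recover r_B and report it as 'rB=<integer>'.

m = 1850
d = (11, 1);  v_rel = (5, -1),  |v_rel|² = 26
v_rel×d = (5)·(1) − (-1)·(11) = 16
since m = R²·26 − 16²:  R² = (256 + 1850) / 26 = 81
R = √81 = 9  ⇒  r_B = 9 − 5 = 4

rB=4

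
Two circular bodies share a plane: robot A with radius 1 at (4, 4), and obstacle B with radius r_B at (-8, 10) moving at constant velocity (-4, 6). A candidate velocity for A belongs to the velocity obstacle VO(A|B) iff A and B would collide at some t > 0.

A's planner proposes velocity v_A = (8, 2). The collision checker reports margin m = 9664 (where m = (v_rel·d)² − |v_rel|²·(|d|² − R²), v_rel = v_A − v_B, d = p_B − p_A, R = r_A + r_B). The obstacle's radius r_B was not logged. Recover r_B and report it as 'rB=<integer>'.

m = 9664
d = (-12, 6);  v_rel = (12, -4),  |v_rel|² = 160
v_rel×d = (12)·(6) − (-4)·(-12) = 24
since m = R²·160 − 24²:  R² = (576 + 9664) / 160 = 64
R = √64 = 8  ⇒  r_B = 8 − 1 = 7

rB=7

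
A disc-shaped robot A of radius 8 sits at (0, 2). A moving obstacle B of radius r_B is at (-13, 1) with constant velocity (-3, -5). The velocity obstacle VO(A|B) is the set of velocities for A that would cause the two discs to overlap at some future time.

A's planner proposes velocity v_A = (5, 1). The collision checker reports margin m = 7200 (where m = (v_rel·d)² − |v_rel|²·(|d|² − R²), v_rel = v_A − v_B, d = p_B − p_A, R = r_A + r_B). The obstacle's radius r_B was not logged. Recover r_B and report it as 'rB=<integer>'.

m = 7200
d = (-13, -1);  v_rel = (8, 6),  |v_rel|² = 100
v_rel×d = (8)·(-1) − (6)·(-13) = 70
since m = R²·100 − 70²:  R² = (4900 + 7200) / 100 = 121
R = √121 = 11  ⇒  r_B = 11 − 8 = 3

rB=3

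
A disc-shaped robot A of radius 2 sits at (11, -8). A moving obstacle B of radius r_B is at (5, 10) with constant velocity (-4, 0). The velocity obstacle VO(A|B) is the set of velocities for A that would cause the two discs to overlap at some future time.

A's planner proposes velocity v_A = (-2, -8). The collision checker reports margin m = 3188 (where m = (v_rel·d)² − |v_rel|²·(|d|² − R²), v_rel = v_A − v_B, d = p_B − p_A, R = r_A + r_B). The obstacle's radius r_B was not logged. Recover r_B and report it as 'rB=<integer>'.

m = 3188
d = (-6, 18);  v_rel = (2, -8),  |v_rel|² = 68
v_rel×d = (2)·(18) − (-8)·(-6) = -12
since m = R²·68 − (-12)²:  R² = (144 + 3188) / 68 = 49
R = √49 = 7  ⇒  r_B = 7 − 2 = 5

rB=5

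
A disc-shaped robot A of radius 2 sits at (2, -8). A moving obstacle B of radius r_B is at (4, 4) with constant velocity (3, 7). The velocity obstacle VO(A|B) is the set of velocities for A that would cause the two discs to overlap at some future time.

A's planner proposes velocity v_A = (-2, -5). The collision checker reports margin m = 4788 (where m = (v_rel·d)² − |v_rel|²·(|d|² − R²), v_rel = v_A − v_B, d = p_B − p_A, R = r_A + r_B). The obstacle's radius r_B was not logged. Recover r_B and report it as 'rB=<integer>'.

m = 4788
d = (2, 12);  v_rel = (-5, -12),  |v_rel|² = 169
v_rel×d = (-5)·(12) − (-12)·(2) = -36
since m = R²·169 − (-36)²:  R² = (1296 + 4788) / 169 = 36
R = √36 = 6  ⇒  r_B = 6 − 2 = 4

rB=4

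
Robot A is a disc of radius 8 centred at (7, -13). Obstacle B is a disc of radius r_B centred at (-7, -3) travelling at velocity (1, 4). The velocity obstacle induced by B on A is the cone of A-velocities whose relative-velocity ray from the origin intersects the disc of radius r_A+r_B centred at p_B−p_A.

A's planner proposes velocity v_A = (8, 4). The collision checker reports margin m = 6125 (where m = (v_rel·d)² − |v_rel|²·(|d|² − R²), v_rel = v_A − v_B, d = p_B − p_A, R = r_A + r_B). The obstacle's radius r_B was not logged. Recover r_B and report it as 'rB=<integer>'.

m = 6125
d = (-14, 10);  v_rel = (7, 0),  |v_rel|² = 49
v_rel×d = (7)·(10) − (0)·(-14) = 70
since m = R²·49 − 70²:  R² = (4900 + 6125) / 49 = 225
R = √225 = 15  ⇒  r_B = 15 − 8 = 7

rB=7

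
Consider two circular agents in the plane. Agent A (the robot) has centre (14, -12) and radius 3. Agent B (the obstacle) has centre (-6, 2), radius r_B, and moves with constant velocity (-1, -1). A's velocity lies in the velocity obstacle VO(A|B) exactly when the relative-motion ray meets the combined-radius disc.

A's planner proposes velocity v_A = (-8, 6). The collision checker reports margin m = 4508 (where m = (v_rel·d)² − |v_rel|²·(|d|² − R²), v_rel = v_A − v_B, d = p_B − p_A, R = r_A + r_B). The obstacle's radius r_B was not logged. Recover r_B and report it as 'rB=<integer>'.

m = 4508
d = (-20, 14);  v_rel = (-7, 7),  |v_rel|² = 98
v_rel×d = (-7)·(14) − (7)·(-20) = 42
since m = R²·98 − 42²:  R² = (1764 + 4508) / 98 = 64
R = √64 = 8  ⇒  r_B = 8 − 3 = 5

rB=5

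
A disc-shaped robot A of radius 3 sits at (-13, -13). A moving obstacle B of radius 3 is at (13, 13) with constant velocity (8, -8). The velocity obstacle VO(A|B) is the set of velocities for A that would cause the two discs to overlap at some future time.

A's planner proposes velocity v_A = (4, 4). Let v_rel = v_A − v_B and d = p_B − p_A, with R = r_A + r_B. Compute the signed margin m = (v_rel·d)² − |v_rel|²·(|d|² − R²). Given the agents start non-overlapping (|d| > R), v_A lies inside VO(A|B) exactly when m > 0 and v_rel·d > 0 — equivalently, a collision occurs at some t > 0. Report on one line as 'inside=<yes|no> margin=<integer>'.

d = (26, 26),  |d|² = 1352;  R = 3+3 = 6,  c = 1352−6² = 1316
v_rel = (-4, 12),  |v_rel|² = 160;  v_rel·d = (-4)·(26) + (12)·(26) = 208
160·t² − 416·t + 1316 = 0  ⇒  m = 208² − 160·1316 = -167296
m = -167296 < 0,  v_rel·d = 208 > 0  ⇒  outside

inside=no margin=-167296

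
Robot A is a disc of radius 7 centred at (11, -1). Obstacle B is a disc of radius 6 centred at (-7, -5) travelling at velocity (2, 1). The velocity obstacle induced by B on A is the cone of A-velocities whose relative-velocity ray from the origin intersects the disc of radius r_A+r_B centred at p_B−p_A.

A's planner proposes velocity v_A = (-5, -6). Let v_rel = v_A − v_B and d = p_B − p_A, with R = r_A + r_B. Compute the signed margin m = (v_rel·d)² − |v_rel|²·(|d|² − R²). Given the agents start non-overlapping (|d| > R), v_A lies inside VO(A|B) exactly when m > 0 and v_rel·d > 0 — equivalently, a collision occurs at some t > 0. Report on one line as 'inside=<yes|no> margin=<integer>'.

d = (-18, -4),  |d|² = 340;  R = 7+6 = 13,  c = 340−13² = 171
v_rel = (-7, -7),  |v_rel|² = 98;  v_rel·d = (-7)·(-18) + (-7)·(-4) = 154
98·t² − 308·t + 171 = 0  ⇒  m = 154² − 98·171 = 6958
m = 6958 > 0,  v_rel·d = 154 > 0  ⇒  inside

inside=yes margin=6958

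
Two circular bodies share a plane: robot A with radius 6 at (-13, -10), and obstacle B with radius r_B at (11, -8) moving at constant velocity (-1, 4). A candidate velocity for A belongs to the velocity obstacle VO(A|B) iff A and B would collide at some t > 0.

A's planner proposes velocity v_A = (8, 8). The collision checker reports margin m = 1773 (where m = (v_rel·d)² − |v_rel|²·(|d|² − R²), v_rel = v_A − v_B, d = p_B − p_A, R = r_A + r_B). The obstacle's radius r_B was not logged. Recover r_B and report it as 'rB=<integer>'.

m = 1773
d = (24, 2);  v_rel = (9, 4),  |v_rel|² = 97
v_rel×d = (9)·(2) − (4)·(24) = -78
since m = R²·97 − (-78)²:  R² = (6084 + 1773) / 97 = 81
R = √81 = 9  ⇒  r_B = 9 − 6 = 3

rB=3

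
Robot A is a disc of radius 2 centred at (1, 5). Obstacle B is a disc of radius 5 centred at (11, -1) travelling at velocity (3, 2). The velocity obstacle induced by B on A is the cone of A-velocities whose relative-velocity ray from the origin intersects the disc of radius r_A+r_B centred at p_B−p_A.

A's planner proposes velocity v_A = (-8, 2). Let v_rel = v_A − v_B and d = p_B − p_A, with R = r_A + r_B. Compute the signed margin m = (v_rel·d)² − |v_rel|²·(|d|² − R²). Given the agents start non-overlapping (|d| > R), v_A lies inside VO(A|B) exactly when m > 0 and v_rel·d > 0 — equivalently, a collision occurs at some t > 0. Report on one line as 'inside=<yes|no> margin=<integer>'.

d = (10, -6),  |d|² = 136;  R = 2+5 = 7,  c = 136−7² = 87
v_rel = (-11, 0),  |v_rel|² = 121;  v_rel·d = (-11)·(10) + (0)·(-6) = -110
121·t² + 220·t + 87 = 0  ⇒  m = (-110)² − 121·87 = 1573
m = 1573 > 0,  v_rel·d = -110 < 0  ⇒  outside

inside=no margin=1573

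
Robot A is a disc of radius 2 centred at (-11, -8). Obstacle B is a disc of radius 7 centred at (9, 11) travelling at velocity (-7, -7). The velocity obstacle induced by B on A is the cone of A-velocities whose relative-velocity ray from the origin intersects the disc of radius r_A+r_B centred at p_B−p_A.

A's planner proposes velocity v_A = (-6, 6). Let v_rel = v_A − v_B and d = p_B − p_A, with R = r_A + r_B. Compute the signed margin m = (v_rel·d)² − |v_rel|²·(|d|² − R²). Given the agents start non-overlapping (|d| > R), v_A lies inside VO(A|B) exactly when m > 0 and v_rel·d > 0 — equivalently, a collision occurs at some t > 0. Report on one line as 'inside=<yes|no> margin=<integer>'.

d = (20, 19),  |d|² = 761;  R = 2+7 = 9,  c = 761−9² = 680
v_rel = (1, 13),  |v_rel|² = 170;  v_rel·d = (1)·(20) + (13)·(19) = 267
170·t² − 534·t + 680 = 0  ⇒  m = 267² − 170·680 = -44311
m = -44311 < 0,  v_rel·d = 267 > 0  ⇒  outside

inside=no margin=-44311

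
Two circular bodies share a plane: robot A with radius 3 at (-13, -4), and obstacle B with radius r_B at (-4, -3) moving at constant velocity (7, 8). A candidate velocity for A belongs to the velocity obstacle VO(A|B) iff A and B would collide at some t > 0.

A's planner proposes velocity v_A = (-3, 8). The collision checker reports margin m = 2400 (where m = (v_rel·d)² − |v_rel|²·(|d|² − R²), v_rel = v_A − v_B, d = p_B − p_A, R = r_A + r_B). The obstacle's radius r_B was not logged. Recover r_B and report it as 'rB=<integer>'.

m = 2400
d = (9, 1);  v_rel = (-10, 0),  |v_rel|² = 100
v_rel×d = (-10)·(1) − (0)·(9) = -10
since m = R²·100 − (-10)²:  R² = (100 + 2400) / 100 = 25
R = √25 = 5  ⇒  r_B = 5 − 3 = 2

rB=2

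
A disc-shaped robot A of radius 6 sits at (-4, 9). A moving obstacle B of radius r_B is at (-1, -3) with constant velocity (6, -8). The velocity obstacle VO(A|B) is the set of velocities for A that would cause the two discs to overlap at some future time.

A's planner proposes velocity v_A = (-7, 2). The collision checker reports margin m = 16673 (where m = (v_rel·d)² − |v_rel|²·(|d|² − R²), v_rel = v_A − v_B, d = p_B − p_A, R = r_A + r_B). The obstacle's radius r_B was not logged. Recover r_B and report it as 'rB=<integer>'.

m = 16673
d = (3, -12);  v_rel = (-13, 10),  |v_rel|² = 269
v_rel×d = (-13)·(-12) − (10)·(3) = 126
since m = R²·269 − 126²:  R² = (15876 + 16673) / 269 = 121
R = √121 = 11  ⇒  r_B = 11 − 6 = 5

rB=5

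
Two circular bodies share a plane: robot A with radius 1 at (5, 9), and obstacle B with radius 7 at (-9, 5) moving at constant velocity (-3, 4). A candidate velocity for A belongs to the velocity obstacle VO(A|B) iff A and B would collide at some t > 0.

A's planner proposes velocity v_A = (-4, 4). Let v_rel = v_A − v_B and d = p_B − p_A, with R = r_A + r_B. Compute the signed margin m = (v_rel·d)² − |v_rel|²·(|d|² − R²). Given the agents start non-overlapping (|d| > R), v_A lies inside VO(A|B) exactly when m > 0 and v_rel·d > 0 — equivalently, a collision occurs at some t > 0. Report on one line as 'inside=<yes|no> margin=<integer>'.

d = (-14, -4),  |d|² = 212;  R = 1+7 = 8,  c = 212−8² = 148
v_rel = (-1, 0),  |v_rel|² = 1;  v_rel·d = (-1)·(-14) + (0)·(-4) = 14
1·t² − 28·t + 148 = 0  ⇒  m = 14² − 1·148 = 48
m = 48 > 0,  v_rel·d = 14 > 0  ⇒  inside

inside=yes margin=48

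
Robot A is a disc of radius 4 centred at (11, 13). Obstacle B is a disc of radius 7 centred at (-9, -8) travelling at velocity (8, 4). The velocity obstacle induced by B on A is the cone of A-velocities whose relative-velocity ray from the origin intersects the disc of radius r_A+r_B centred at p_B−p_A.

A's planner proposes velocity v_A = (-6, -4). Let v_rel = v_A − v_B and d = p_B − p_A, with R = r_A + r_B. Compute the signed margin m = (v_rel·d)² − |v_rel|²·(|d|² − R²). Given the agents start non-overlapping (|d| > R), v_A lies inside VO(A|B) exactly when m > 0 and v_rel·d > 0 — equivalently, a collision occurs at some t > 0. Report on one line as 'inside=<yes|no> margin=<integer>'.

d = (-20, -21),  |d|² = 841;  R = 4+7 = 11,  c = 841−11² = 720
v_rel = (-14, -8),  |v_rel|² = 260;  v_rel·d = (-14)·(-20) + (-8)·(-21) = 448
260·t² − 896·t + 720 = 0  ⇒  m = 448² − 260·720 = 13504
m = 13504 > 0,  v_rel·d = 448 > 0  ⇒  inside

inside=yes margin=13504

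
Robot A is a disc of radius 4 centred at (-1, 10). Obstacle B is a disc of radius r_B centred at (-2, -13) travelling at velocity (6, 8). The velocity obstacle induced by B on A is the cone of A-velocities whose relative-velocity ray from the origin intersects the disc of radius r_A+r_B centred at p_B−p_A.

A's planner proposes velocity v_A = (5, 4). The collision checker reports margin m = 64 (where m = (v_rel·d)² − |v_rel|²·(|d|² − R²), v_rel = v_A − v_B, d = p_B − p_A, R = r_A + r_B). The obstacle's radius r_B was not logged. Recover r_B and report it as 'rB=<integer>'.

m = 64
d = (-1, -23);  v_rel = (-1, -4),  |v_rel|² = 17
v_rel×d = (-1)·(-23) − (-4)·(-1) = 19
since m = R²·17 − 19²:  R² = (361 + 64) / 17 = 25
R = √25 = 5  ⇒  r_B = 5 − 4 = 1

rB=1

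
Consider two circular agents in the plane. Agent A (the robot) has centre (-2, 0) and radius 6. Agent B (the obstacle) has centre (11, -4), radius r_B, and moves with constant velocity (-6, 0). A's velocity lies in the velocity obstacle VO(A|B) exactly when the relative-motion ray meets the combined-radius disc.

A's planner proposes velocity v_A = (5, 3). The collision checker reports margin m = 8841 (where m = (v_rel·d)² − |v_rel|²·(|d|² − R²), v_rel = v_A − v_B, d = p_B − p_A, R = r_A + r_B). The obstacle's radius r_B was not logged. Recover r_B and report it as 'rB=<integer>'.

m = 8841
d = (13, -4);  v_rel = (11, 3),  |v_rel|² = 130
v_rel×d = (11)·(-4) − (3)·(13) = -83
since m = R²·130 − (-83)²:  R² = (6889 + 8841) / 130 = 121
R = √121 = 11  ⇒  r_B = 11 − 6 = 5

rB=5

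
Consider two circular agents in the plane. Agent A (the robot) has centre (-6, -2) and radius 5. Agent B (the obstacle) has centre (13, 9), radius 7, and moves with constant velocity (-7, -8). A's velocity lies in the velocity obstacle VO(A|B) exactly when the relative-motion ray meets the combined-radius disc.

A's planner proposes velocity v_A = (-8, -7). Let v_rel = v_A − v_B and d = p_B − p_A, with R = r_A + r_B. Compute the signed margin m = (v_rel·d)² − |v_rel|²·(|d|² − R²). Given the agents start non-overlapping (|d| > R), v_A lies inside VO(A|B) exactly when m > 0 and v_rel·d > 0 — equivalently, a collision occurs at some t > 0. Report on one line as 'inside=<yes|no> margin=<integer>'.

d = (19, 11),  |d|² = 482;  R = 5+7 = 12,  c = 482−12² = 338
v_rel = (-1, 1),  |v_rel|² = 2;  v_rel·d = (-1)·(19) + (1)·(11) = -8
2·t² + 16·t + 338 = 0  ⇒  m = (-8)² − 2·338 = -612
m = -612 < 0,  v_rel·d = -8 < 0  ⇒  outside

inside=no margin=-612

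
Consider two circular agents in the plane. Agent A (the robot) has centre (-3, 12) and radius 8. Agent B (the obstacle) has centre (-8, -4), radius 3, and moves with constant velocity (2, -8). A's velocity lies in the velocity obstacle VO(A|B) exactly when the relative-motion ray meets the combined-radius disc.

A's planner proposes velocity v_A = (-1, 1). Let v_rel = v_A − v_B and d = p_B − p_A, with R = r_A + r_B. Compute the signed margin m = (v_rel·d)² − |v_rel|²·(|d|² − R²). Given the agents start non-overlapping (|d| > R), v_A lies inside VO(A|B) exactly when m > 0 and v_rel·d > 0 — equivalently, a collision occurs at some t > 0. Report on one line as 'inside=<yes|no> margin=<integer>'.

d = (-5, -16),  |d|² = 281;  R = 8+3 = 11,  c = 281−11² = 160
v_rel = (-3, 9),  |v_rel|² = 90;  v_rel·d = (-3)·(-5) + (9)·(-16) = -129
90·t² + 258·t + 160 = 0  ⇒  m = (-129)² − 90·160 = 2241
m = 2241 > 0,  v_rel·d = -129 < 0  ⇒  outside

inside=no margin=2241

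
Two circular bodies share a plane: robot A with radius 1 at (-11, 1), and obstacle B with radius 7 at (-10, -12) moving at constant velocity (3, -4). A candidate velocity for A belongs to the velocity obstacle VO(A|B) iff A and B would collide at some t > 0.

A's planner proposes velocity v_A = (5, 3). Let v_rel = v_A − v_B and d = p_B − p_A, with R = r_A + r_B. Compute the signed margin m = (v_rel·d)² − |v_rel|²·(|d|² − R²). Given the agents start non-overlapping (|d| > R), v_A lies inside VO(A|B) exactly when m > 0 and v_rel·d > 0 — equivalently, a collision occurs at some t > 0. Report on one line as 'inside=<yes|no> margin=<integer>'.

d = (1, -13),  |d|² = 170;  R = 1+7 = 8,  c = 170−8² = 106
v_rel = (2, 7),  |v_rel|² = 53;  v_rel·d = (2)·(1) + (7)·(-13) = -89
53·t² + 178·t + 106 = 0  ⇒  m = (-89)² − 53·106 = 2303
m = 2303 > 0,  v_rel·d = -89 < 0  ⇒  outside

inside=no margin=2303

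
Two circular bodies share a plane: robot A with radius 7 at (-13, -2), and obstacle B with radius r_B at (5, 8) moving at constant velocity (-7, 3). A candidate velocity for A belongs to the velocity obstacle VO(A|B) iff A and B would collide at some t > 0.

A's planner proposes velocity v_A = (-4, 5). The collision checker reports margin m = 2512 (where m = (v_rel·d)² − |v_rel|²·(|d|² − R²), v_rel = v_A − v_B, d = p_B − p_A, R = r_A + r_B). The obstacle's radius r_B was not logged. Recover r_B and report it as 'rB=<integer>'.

m = 2512
d = (18, 10);  v_rel = (3, 2),  |v_rel|² = 13
v_rel×d = (3)·(10) − (2)·(18) = -6
since m = R²·13 − (-6)²:  R² = (36 + 2512) / 13 = 196
R = √196 = 14  ⇒  r_B = 14 − 7 = 7

rB=7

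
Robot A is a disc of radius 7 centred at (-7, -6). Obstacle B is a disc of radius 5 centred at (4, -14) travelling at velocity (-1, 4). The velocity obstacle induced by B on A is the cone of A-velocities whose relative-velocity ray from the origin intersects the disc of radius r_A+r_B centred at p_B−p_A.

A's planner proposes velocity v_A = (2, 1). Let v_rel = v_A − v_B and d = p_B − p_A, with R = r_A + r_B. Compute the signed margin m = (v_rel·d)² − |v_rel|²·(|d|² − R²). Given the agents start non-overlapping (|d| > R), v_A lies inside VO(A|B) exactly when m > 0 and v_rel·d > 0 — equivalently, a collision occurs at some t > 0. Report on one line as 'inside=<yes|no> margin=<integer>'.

d = (11, -8),  |d|² = 185;  R = 7+5 = 12,  c = 185−12² = 41
v_rel = (3, -3),  |v_rel|² = 18;  v_rel·d = (3)·(11) + (-3)·(-8) = 57
18·t² − 114·t + 41 = 0  ⇒  m = 57² − 18·41 = 2511
m = 2511 > 0,  v_rel·d = 57 > 0  ⇒  inside

inside=yes margin=2511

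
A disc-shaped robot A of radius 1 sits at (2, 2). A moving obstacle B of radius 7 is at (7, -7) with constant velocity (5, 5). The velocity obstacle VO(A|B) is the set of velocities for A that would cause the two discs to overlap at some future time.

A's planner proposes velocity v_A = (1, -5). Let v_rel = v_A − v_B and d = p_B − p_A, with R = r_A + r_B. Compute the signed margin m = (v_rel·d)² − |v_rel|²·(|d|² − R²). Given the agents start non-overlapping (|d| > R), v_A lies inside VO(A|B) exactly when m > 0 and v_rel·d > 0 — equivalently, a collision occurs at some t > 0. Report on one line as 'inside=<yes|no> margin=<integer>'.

d = (5, -9),  |d|² = 106;  R = 1+7 = 8,  c = 106−8² = 42
v_rel = (-4, -10),  |v_rel|² = 116;  v_rel·d = (-4)·(5) + (-10)·(-9) = 70
116·t² − 140·t + 42 = 0  ⇒  m = 70² − 116·42 = 28
m = 28 > 0,  v_rel·d = 70 > 0  ⇒  inside

inside=yes margin=28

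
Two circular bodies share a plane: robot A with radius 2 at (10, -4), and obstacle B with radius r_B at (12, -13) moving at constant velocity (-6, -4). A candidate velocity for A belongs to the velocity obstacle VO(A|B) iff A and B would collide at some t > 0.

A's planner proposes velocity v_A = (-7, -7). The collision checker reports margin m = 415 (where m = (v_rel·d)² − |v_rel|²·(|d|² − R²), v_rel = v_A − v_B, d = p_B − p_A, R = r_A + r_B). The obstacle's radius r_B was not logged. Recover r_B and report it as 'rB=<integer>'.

m = 415
d = (2, -9);  v_rel = (-1, -3),  |v_rel|² = 10
v_rel×d = (-1)·(-9) − (-3)·(2) = 15
since m = R²·10 − 15²:  R² = (225 + 415) / 10 = 64
R = √64 = 8  ⇒  r_B = 8 − 2 = 6

rB=6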